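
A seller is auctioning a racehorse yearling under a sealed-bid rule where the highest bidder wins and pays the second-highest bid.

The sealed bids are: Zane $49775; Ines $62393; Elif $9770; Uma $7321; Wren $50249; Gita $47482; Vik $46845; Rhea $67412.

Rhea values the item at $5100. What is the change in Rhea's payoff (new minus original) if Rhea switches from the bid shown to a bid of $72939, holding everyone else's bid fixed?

The highest bid among the other bidders is $62393; Rhea's bid doesn't change that.
Original bid $67412: Rhea is highest, pays the top rival bid $62393; payoff $5100 − $62393 = −$57293.
Alternative bid $72939: Rhea is highest, pays the top rival bid $62393; payoff $5100 − $62393 = −$57293.
Change in payoff = −$57293 − (−$57293) = $0.

$0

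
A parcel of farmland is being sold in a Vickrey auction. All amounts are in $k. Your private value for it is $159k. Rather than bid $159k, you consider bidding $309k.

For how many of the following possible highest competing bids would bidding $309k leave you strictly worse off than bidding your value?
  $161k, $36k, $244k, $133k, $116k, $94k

The deviation hurts exactly when the highest competing bid lies strictly between $159k and $309k — overbidding then wins at a price above your value.
$161k: inside the interval → strictly worse (loss $2k).
$36k: below both → same outcome either way.
$244k: inside the interval → strictly worse (loss $85k).
$133k: below both → same outcome either way.
$116k: below both → same outcome either way.
$94k: below both → same outcome either way.
Count: 2.

2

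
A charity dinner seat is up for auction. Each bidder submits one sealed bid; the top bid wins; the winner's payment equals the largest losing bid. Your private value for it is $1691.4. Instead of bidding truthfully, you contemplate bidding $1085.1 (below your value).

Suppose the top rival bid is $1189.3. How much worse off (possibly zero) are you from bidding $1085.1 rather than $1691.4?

$502.1

Bidding your value $1691.4: you win (since $1691.4 > $1189.3) and pay $1189.3. Payoff $502.1.
Bidding $1085.1: you lose. Payoff $0.
The competing bid $1189.3 lies between your shaded bid and your value, so underbidding forfeits an item you could have won at a profitable price.
Loss from deviating = $502.1 − ($0) = $502.1.
In a second-price auction your bid sets only whether you win, not what you pay, so bidding your true value is weakly dominant.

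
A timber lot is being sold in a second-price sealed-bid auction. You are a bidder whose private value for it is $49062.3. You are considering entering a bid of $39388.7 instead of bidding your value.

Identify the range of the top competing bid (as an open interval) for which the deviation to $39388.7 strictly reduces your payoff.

If the competing bid is below $39388.7, both bids win at the same price — no difference.
If it is above $49062.3, both bids lose — no difference.
If it lies strictly between $39388.7 and $49062.3, bidding your value wins at a price below your value (positive payoff) while bidding $39388.7 loses (payoff 0).
So the deviation strictly hurts on the open interval ($39388.7, $49062.3).
Because the price is fixed by the runner-up's bid, deviating from your value can only change a good outcome into a bad one — never the reverse.

($39388.7, $49062.3)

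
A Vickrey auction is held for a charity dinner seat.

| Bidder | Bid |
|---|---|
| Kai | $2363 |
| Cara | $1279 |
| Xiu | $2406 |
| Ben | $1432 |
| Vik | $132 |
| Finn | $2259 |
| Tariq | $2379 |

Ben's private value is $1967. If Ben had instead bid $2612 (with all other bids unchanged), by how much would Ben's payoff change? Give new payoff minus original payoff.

The highest bid among the other bidders is $2406; Ben's bid doesn't change that.
Original bid $1432: Ben is not highest (top rival bid is $2406); payoff $0.
Alternative bid $2612: Ben is highest, pays the top rival bid $2406; payoff $1967 − $2406 = −$439.
Change in payoff = −$439 − ($0) = −$439.

−$439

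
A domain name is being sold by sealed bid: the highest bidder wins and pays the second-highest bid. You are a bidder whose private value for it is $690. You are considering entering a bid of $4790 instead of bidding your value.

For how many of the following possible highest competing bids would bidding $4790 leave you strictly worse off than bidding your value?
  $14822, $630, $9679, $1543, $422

1

The deviation hurts exactly when the highest competing bid lies strictly between $690 and $4790 — overbidding then wins at a price above your value.
$14822: above both → same outcome either way.
$630: below both → same outcome either way.
$9679: above both → same outcome either way.
$1543: inside the interval → strictly worse (loss $853).
$422: below both → same outcome either way.
Count: 1.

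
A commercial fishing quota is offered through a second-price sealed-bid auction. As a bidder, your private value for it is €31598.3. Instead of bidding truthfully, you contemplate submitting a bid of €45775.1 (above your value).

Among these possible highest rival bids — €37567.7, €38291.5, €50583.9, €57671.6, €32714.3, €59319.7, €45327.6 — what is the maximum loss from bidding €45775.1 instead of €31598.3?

€13729.3

€37567.7: truthful gives €0, deviation gives −€5969.4 → loss €5969.4.
€38291.5: truthful gives €0, deviation gives −€6693.2 → loss €6693.2.
€50583.9: same outcome either way → loss €0.
€57671.6: same outcome either way → loss €0.
€32714.3: truthful gives €0, deviation gives −€1116 → loss €1116.
€59319.7: same outcome either way → loss €0.
€45327.6: truthful gives €0, deviation gives −€13729.3 → loss €13729.3.
Maximum loss: €13729.3.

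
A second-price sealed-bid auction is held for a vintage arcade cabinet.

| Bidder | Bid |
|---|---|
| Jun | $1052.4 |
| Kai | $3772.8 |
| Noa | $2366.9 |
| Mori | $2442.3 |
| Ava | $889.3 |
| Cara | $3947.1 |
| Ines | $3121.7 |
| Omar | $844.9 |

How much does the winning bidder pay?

$3772.8

Highest bid: Cara at $3947.1, so Cara wins.
Second-highest bid: Kai at $3772.8 — that is the price the winner pays.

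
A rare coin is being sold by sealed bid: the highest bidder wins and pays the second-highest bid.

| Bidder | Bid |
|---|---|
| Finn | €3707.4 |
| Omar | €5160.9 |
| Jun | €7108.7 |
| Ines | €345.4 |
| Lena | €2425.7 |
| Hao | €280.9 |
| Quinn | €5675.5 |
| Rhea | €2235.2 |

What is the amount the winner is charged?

Highest bid: Jun at €7108.7, so Jun wins.
Second-highest bid: Quinn at €5675.5 — that is the price the winner pays.

€5675.5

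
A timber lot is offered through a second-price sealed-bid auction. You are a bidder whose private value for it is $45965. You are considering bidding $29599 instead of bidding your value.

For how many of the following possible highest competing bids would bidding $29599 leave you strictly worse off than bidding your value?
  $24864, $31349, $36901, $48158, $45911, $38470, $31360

The deviation hurts exactly when the highest competing bid lies strictly between $29599 and $45965 — underbidding then forfeits a profitable win.
$24864: below both → same outcome either way.
$31349: inside the interval → strictly worse (loss $14616).
$36901: inside the interval → strictly worse (loss $9064).
$48158: above both → same outcome either way.
$45911: inside the interval → strictly worse (loss $54).
$38470: inside the interval → strictly worse (loss $7495).
$31360: inside the interval → strictly worse (loss $14605).
Count: 5.

5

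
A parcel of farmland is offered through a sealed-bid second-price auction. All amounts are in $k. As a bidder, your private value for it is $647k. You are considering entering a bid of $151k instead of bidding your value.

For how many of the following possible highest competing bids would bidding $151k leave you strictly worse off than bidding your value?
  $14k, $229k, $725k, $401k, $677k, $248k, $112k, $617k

The deviation hurts exactly when the highest competing bid lies strictly between $151k and $647k — underbidding then forfeits a profitable win.
$14k: below both → same outcome either way.
$229k: inside the interval → strictly worse (loss $418k).
$725k: above both → same outcome either way.
$401k: inside the interval → strictly worse (loss $246k).
$677k: above both → same outcome either way.
$248k: inside the interval → strictly worse (loss $399k).
$112k: below both → same outcome either way.
$617k: inside the interval → strictly worse (loss $30k).
Count: 4.

4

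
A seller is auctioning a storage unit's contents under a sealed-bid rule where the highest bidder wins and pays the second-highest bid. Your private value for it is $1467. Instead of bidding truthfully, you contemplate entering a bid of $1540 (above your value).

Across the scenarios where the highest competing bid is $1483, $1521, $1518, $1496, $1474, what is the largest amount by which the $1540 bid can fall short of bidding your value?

$1483: truthful gives $0, deviation gives −$16 → loss $16.
$1521: truthful gives $0, deviation gives −$54 → loss $54.
$1518: truthful gives $0, deviation gives −$51 → loss $51.
$1496: truthful gives $0, deviation gives −$29 → loss $29.
$1474: truthful gives $0, deviation gives −$7 → loss $7.
Maximum loss: $54.

$54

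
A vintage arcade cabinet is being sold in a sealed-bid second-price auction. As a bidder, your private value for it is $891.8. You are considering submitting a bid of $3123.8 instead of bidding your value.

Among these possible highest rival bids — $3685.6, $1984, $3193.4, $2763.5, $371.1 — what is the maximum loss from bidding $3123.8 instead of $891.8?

$3685.6: same outcome either way → loss $0.
$1984: truthful gives $0, deviation gives −$1092.2 → loss $1092.2.
$3193.4: same outcome either way → loss $0.
$2763.5: truthful gives $0, deviation gives −$1871.7 → loss $1871.7.
$371.1: same outcome either way → loss $0.
Maximum loss: $1871.7.

$1871.7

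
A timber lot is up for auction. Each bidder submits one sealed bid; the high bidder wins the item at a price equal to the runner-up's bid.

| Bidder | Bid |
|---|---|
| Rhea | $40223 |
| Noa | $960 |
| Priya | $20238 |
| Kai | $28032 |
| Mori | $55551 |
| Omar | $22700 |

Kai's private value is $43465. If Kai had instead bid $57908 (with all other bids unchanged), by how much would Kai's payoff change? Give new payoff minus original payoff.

−$12086

The highest bid among the other bidders is $55551; Kai's bid doesn't change that.
Original bid $28032: Kai is not highest (top rival bid is $55551); payoff $0.
Alternative bid $57908: Kai is highest, pays the top rival bid $55551; payoff $43465 − $55551 = −$12086.
Change in payoff = −$12086 − ($0) = −$12086.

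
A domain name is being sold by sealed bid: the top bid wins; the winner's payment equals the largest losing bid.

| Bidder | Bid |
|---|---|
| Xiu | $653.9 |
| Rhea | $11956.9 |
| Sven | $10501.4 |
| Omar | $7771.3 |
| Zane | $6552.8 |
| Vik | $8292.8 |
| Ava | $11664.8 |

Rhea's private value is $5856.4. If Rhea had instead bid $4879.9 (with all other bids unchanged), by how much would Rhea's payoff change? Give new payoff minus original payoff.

$5808.4

The highest bid among the other bidders is $11664.8; Rhea's bid doesn't change that.
Original bid $11956.9: Rhea is highest, pays the top rival bid $11664.8; payoff $5856.4 − $11664.8 = −$5808.4.
Alternative bid $4879.9: Rhea is not highest (top rival bid is $11664.8); payoff $0.
Change in payoff = $0 − (−$5808.4) = $5808.4.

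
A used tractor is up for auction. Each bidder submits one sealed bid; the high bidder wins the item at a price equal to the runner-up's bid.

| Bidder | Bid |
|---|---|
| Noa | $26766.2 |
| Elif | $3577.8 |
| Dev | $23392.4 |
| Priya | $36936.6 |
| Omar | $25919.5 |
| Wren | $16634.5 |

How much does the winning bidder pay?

Highest bid: Priya at $36936.6, so Priya wins.
Second-highest bid: Noa at $26766.2 — that is the price the winner pays.

$26766.2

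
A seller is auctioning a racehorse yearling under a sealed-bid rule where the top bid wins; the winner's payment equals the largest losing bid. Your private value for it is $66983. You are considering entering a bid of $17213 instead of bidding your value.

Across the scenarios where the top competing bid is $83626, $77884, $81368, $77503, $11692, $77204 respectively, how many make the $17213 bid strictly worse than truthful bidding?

0

The deviation hurts exactly when the highest competing bid lies strictly between $17213 and $66983 — underbidding then forfeits a profitable win.
$83626: above both → same outcome either way.
$77884: above both → same outcome either way.
$81368: above both → same outcome either way.
$77503: above both → same outcome either way.
$11692: below both → same outcome either way.
$77204: above both → same outcome either way.
Count: 0.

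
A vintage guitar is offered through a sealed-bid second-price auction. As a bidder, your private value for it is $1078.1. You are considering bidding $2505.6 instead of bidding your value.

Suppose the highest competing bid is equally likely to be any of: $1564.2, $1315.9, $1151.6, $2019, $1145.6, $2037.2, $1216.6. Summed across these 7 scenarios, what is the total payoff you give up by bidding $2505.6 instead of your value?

The deviation costs you only when the competing bid falls strictly between $1078.1 and $2505.6; elsewhere both bids give the same outcome.
$1564.2: truthful payoff $0, deviation payoff −$486.1 → loss $486.1.
$1315.9: truthful payoff $0, deviation payoff −$237.8 → loss $237.8.
$1151.6: truthful payoff $0, deviation payoff −$73.5 → loss $73.5.
$2019: truthful payoff $0, deviation payoff −$940.9 → loss $940.9.
$1145.6: truthful payoff $0, deviation payoff −$67.5 → loss $67.5.
$2037.2: truthful payoff $0, deviation payoff −$959.1 → loss $959.1.
$1216.6: truthful payoff $0, deviation payoff −$138.5 → loss $138.5.
Total loss = $486.1 + $237.8 + $73.5 + $940.9 + $67.5 + $959.1 + $138.5 = $2903.4.

$2903.4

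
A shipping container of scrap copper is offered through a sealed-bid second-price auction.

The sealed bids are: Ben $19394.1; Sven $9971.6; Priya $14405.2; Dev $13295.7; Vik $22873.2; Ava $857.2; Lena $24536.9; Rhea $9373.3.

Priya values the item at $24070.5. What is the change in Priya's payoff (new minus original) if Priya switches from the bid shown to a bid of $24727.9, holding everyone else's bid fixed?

−$466.4

The highest bid among the other bidders is $24536.9; Priya's bid doesn't change that.
Original bid $14405.2: Priya is not highest (top rival bid is $24536.9); payoff $0.
Alternative bid $24727.9: Priya is highest, pays the top rival bid $24536.9; payoff $24070.5 − $24536.9 = −$466.4.
Change in payoff = −$466.4 − ($0) = −$466.4.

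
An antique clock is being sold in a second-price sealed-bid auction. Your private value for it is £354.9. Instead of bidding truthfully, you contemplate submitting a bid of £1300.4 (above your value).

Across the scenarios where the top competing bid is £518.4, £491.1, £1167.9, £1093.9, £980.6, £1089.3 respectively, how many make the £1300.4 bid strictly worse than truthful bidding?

6

The deviation hurts exactly when the highest competing bid lies strictly between £354.9 and £1300.4 — overbidding then wins at a price above your value.
£518.4: inside the interval → strictly worse (loss £163.5).
£491.1: inside the interval → strictly worse (loss £136.2).
£1167.9: inside the interval → strictly worse (loss £813).
£1093.9: inside the interval → strictly worse (loss £739).
£980.6: inside the interval → strictly worse (loss £625.7).
£1089.3: inside the interval → strictly worse (loss £734.4).
Count: 6.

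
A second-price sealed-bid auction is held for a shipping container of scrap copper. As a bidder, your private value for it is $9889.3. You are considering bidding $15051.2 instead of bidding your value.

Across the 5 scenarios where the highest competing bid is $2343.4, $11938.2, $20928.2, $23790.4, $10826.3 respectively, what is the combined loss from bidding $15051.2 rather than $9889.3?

$2985.9

The deviation costs you only when the competing bid falls strictly between $9889.3 and $15051.2; elsewhere both bids give the same outcome.
$2343.4: outcomes coincide → loss $0.
$11938.2: truthful payoff $0, deviation payoff −$2048.9 → loss $2048.9.
$20928.2: outcomes coincide → loss $0.
$23790.4: outcomes coincide → loss $0.
$10826.3: truthful payoff $0, deviation payoff −$937 → loss $937.
Total loss = $2048.9 + $937 = $2985.9.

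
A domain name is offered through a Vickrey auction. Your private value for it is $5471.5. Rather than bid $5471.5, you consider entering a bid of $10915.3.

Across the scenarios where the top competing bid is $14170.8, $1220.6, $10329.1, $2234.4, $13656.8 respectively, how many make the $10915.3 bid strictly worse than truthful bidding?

1

The deviation hurts exactly when the highest competing bid lies strictly between $5471.5 and $10915.3 — overbidding then wins at a price above your value.
$14170.8: above both → same outcome either way.
$1220.6: below both → same outcome either way.
$10329.1: inside the interval → strictly worse (loss $4857.6).
$2234.4: below both → same outcome either way.
$13656.8: above both → same outcome either way.
Count: 1.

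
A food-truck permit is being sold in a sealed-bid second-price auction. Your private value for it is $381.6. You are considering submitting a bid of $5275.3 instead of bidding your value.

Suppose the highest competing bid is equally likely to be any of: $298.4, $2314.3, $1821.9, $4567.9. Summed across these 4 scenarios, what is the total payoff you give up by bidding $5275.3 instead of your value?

The deviation costs you only when the competing bid falls strictly between $381.6 and $5275.3; elsewhere both bids give the same outcome.
$298.4: outcomes coincide → loss $0.
$2314.3: truthful payoff $0, deviation payoff −$1932.7 → loss $1932.7.
$1821.9: truthful payoff $0, deviation payoff −$1440.3 → loss $1440.3.
$4567.9: truthful payoff $0, deviation payoff −$4186.3 → loss $4186.3.
Total loss = $1932.7 + $1440.3 + $4186.3 = $7559.3.

$7559.3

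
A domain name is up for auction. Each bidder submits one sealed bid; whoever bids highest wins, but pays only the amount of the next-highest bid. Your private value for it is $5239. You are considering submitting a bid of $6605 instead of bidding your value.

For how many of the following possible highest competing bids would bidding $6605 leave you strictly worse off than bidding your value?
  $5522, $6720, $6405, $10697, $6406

The deviation hurts exactly when the highest competing bid lies strictly between $5239 and $6605 — overbidding then wins at a price above your value.
$5522: inside the interval → strictly worse (loss $283).
$6720: above both → same outcome either way.
$6405: inside the interval → strictly worse (loss $1166).
$10697: above both → same outcome either way.
$6406: inside the interval → strictly worse (loss $1167).
Count: 3.

3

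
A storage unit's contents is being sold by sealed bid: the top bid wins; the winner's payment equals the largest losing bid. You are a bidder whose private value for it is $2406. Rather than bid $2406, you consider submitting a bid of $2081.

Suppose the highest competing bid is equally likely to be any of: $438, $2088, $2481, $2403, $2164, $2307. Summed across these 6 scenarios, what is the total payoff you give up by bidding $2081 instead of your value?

The deviation costs you only when the competing bid falls strictly between $2081 and $2406; elsewhere both bids give the same outcome.
$438: outcomes coincide → loss $0.
$2088: truthful payoff $318, deviation payoff $0 → loss $318.
$2481: outcomes coincide → loss $0.
$2403: truthful payoff $3, deviation payoff $0 → loss $3.
$2164: truthful payoff $242, deviation payoff $0 → loss $242.
$2307: truthful payoff $99, deviation payoff $0 → loss $99.
Total loss = $318 + $3 + $242 + $99 = $662.
Truthful bidding weakly dominates here: raising your bid can only win items priced above your value, and lowering it can only forfeit items priced below.

$662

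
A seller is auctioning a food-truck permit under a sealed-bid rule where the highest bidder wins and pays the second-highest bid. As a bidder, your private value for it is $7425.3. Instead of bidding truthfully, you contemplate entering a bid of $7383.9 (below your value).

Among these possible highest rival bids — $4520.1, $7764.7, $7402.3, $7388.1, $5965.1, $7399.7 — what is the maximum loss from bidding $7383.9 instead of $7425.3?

$4520.1: same outcome either way → loss $0.
$7764.7: same outcome either way → loss $0.
$7402.3: truthful gives $23, deviation gives $0 → loss $23.
$7388.1: truthful gives $37.2, deviation gives $0 → loss $37.2.
$5965.1: same outcome either way → loss $0.
$7399.7: truthful gives $25.6, deviation gives $0 → loss $25.6.
Maximum loss: $37.2.

$37.2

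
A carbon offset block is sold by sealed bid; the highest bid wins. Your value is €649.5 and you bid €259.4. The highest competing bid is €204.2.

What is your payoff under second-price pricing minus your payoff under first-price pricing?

You have the highest bid, so you win under either rule.
Second-price: pay €204.2 → payoff €445.3.
First-price: pay your own bid €259.4 → payoff €390.1.
Difference = €445.3 − (€390.1) = €55.2.

€55.2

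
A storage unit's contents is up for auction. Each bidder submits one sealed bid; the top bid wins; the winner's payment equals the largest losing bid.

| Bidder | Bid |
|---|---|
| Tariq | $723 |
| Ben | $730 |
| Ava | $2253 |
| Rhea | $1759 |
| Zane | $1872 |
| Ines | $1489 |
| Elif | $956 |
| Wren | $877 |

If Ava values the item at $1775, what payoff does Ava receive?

−$97

Highest bid: Ava at $2253, so Ava wins.
Second-highest bid: Zane at $1872 — that is the price the winner pays.
Ava's payoff = value − price = $1775 − $1872 = −$97.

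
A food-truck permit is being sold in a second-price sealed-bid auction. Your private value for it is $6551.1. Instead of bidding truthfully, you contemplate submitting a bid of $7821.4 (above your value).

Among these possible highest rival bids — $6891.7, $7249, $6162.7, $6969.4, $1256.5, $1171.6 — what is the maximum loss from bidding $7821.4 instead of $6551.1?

$6891.7: truthful gives $0, deviation gives −$340.6 → loss $340.6.
$7249: truthful gives $0, deviation gives −$697.9 → loss $697.9.
$6162.7: same outcome either way → loss $0.
$6969.4: truthful gives $0, deviation gives −$418.3 → loss $418.3.
$1256.5: same outcome either way → loss $0.
$1171.6: same outcome either way → loss $0.
Maximum loss: $697.9.

$697.9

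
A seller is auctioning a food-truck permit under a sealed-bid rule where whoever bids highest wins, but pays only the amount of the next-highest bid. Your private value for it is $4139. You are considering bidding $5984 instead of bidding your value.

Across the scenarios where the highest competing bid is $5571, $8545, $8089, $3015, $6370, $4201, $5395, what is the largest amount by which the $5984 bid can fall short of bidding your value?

$5571: truthful gives $0, deviation gives −$1432 → loss $1432.
$8545: same outcome either way → loss $0.
$8089: same outcome either way → loss $0.
$3015: same outcome either way → loss $0.
$6370: same outcome either way → loss $0.
$4201: truthful gives $0, deviation gives −$62 → loss $62.
$5395: truthful gives $0, deviation gives −$1256 → loss $1256.
Maximum loss: $1432.

$1432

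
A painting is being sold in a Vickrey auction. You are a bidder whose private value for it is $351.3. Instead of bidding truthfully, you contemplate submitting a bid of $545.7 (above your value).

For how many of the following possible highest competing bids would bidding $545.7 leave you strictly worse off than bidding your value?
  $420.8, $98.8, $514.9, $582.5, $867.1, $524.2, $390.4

The deviation hurts exactly when the highest competing bid lies strictly between $351.3 and $545.7 — overbidding then wins at a price above your value.
$420.8: inside the interval → strictly worse (loss $69.5).
$98.8: below both → same outcome either way.
$514.9: inside the interval → strictly worse (loss $163.6).
$582.5: above both → same outcome either way.
$867.1: above both → same outcome either way.
$524.2: inside the interval → strictly worse (loss $172.9).
$390.4: inside the interval → strictly worse (loss $39.1).
Count: 4.

4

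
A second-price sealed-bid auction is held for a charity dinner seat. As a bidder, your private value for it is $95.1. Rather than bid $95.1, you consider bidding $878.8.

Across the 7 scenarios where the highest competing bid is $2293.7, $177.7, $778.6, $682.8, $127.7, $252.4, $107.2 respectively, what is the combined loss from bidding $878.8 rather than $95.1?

The deviation costs you only when the competing bid falls strictly between $95.1 and $878.8; elsewhere both bids give the same outcome.
$2293.7: outcomes coincide → loss $0.
$177.7: truthful payoff $0, deviation payoff −$82.6 → loss $82.6.
$778.6: truthful payoff $0, deviation payoff −$683.5 → loss $683.5.
$682.8: truthful payoff $0, deviation payoff −$587.7 → loss $587.7.
$127.7: truthful payoff $0, deviation payoff −$32.6 → loss $32.6.
$252.4: truthful payoff $0, deviation payoff −$157.3 → loss $157.3.
$107.2: truthful payoff $0, deviation payoff −$12.1 → loss $12.1.
Total loss = $82.6 + $683.5 + $587.7 + $32.6 + $157.3 + $12.1 = $1555.8.

$1555.8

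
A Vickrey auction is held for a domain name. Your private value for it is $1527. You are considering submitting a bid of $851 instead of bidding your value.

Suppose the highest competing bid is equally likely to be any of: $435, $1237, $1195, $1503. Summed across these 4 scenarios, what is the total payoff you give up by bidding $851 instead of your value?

$646

The deviation costs you only when the competing bid falls strictly between $851 and $1527; elsewhere both bids give the same outcome.
$435: outcomes coincide → loss $0.
$1237: truthful payoff $290, deviation payoff $0 → loss $290.
$1195: truthful payoff $332, deviation payoff $0 → loss $332.
$1503: truthful payoff $24, deviation payoff $0 → loss $24.
Total loss = $290 + $332 + $24 = $646.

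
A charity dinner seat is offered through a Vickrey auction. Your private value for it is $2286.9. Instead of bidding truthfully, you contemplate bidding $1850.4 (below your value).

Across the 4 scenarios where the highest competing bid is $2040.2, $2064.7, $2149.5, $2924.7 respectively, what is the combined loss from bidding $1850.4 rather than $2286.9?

$606.3

The deviation costs you only when the competing bid falls strictly between $1850.4 and $2286.9; elsewhere both bids give the same outcome.
$2040.2: truthful payoff $246.7, deviation payoff $0 → loss $246.7.
$2064.7: truthful payoff $222.2, deviation payoff $0 → loss $222.2.
$2149.5: truthful payoff $137.4, deviation payoff $0 → loss $137.4.
$2924.7: outcomes coincide → loss $0.
Total loss = $246.7 + $222.2 + $137.4 = $606.3.
Because the price is fixed by the runner-up's bid, deviating from your value can only change a good outcome into a bad one — never the reverse.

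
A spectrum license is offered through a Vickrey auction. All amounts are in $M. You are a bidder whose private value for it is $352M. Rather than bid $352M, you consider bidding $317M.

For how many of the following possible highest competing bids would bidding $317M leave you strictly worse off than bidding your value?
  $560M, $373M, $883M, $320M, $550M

The deviation hurts exactly when the highest competing bid lies strictly between $317M and $352M — underbidding then forfeits a profitable win.
$560M: above both → same outcome either way.
$373M: above both → same outcome either way.
$883M: above both → same outcome either way.
$320M: inside the interval → strictly worse (loss $32M).
$550M: above both → same outcome either way.
Count: 1.

1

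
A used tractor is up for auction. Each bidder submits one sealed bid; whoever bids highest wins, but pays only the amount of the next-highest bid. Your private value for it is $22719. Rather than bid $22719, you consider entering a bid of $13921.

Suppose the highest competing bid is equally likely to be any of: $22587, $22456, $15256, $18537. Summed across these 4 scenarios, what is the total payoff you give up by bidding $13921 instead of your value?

The deviation costs you only when the competing bid falls strictly between $13921 and $22719; elsewhere both bids give the same outcome.
$22587: truthful payoff $132, deviation payoff $0 → loss $132.
$22456: truthful payoff $263, deviation payoff $0 → loss $263.
$15256: truthful payoff $7463, deviation payoff $0 → loss $7463.
$18537: truthful payoff $4182, deviation payoff $0 → loss $4182.
Total loss = $132 + $263 + $7463 + $4182 = $12040.
In a second-price auction your bid sets only whether you win, not what you pay, so bidding your true value is weakly dominant.

$12040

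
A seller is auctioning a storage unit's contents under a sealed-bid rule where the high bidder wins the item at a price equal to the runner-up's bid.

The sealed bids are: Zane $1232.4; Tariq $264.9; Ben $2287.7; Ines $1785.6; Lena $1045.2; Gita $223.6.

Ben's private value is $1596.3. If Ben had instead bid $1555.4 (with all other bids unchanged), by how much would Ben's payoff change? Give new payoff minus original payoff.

$189.3

The highest bid among the other bidders is $1785.6; Ben's bid doesn't change that.
Original bid $2287.7: Ben is highest, pays the top rival bid $1785.6; payoff $1596.3 − $1785.6 = −$189.3.
Alternative bid $1555.4: Ben is not highest (top rival bid is $1785.6); payoff $0.
Change in payoff = $0 − (−$189.3) = $189.3.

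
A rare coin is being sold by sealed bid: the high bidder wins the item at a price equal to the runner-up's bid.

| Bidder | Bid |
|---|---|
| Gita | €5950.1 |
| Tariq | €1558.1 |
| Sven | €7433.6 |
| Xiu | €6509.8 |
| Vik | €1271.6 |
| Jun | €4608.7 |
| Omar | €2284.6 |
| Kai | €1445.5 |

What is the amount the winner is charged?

Highest bid: Sven at €7433.6, so Sven wins.
Second-highest bid: Xiu at €6509.8 — that is the price the winner pays.

€6509.8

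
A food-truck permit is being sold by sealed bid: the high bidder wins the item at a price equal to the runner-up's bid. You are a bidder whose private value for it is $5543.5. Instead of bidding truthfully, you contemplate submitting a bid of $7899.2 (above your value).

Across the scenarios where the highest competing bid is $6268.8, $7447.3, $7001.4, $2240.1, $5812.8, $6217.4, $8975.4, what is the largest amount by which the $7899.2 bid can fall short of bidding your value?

$1903.8

$6268.8: truthful gives $0, deviation gives −$725.3 → loss $725.3.
$7447.3: truthful gives $0, deviation gives −$1903.8 → loss $1903.8.
$7001.4: truthful gives $0, deviation gives −$1457.9 → loss $1457.9.
$2240.1: same outcome either way → loss $0.
$5812.8: truthful gives $0, deviation gives −$269.3 → loss $269.3.
$6217.4: truthful gives $0, deviation gives −$673.9 → loss $673.9.
$8975.4: same outcome either way → loss $0.
Maximum loss: $1903.8.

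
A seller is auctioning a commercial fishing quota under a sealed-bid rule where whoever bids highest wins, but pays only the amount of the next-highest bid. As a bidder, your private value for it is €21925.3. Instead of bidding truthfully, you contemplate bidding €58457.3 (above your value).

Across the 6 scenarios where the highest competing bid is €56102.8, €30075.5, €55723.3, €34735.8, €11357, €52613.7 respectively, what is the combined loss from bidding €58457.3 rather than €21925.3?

The deviation costs you only when the competing bid falls strictly between €21925.3 and €58457.3; elsewhere both bids give the same outcome.
€56102.8: truthful payoff €0, deviation payoff −€34177.5 → loss €34177.5.
€30075.5: truthful payoff €0, deviation payoff −€8150.2 → loss €8150.2.
€55723.3: truthful payoff €0, deviation payoff −€33798 → loss €33798.
€34735.8: truthful payoff €0, deviation payoff −€12810.5 → loss €12810.5.
€11357: outcomes coincide → loss €0.
€52613.7: truthful payoff €0, deviation payoff −€30688.4 → loss €30688.4.
Total loss = €34177.5 + €8150.2 + €33798 + €12810.5 + €30688.4 = €119624.6.

€119624.6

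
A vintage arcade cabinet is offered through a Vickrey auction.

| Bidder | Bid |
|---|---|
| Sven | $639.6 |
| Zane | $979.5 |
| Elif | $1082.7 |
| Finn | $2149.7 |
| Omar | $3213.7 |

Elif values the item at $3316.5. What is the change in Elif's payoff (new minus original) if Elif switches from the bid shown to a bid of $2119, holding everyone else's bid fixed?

$0

The highest bid among the other bidders is $3213.7; Elif's bid doesn't change that.
Original bid $1082.7: Elif is not highest (top rival bid is $3213.7); payoff $0.
Alternative bid $2119: Elif is not highest (top rival bid is $3213.7); payoff $0.
Change in payoff = $0 − ($0) = $0.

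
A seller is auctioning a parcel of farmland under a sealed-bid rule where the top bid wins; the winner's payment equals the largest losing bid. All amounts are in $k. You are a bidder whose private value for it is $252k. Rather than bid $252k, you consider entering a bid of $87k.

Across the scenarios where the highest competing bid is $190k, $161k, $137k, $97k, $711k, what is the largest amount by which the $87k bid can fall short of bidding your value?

$190k: truthful gives $62k, deviation gives $0k → loss $62k.
$161k: truthful gives $91k, deviation gives $0k → loss $91k.
$137k: truthful gives $115k, deviation gives $0k → loss $115k.
$97k: truthful gives $155k, deviation gives $0k → loss $155k.
$711k: same outcome either way → loss $0k.
Maximum loss: $155k.

$155k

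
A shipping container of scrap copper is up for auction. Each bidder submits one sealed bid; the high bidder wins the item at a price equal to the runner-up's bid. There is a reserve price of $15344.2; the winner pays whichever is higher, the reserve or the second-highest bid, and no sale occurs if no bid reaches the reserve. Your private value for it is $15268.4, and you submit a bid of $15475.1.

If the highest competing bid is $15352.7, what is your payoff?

Your bid $15475.1 is the highest and exceeds the reserve.
Price = max(second-highest bid, reserve) = max($15352.7, $15344.2) = $15352.7.
Payoff = $15268.4 − $15352.7 = −$84.3.

−$84.3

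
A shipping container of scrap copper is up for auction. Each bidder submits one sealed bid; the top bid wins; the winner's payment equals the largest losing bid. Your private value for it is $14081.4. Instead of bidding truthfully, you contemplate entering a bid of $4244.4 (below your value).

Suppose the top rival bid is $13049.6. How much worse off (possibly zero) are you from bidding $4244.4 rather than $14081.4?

$1031.8

Bidding your value $14081.4: you win (since $14081.4 > $13049.6) and pay $13049.6. Payoff $1031.8.
Bidding $4244.4: you lose. Payoff $0.
The competing bid $13049.6 lies between your shaded bid and your value, so underbidding forfeits an item you could have won at a profitable price.
Loss from deviating = $1031.8 − ($0) = $1031.8.
In a second-price auction your bid sets only whether you win, not what you pay, so bidding your true value is weakly dominant.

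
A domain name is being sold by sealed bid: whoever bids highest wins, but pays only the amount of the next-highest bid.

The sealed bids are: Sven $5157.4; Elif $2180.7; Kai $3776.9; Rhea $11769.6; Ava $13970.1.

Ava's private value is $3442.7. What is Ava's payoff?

Highest bid: Ava at $13970.1, so Ava wins.
Second-highest bid: Rhea at $11769.6 — that is the price the winner pays.
Ava's payoff = value − price = $3442.7 − $11769.6 = −$8326.9.

−$8326.9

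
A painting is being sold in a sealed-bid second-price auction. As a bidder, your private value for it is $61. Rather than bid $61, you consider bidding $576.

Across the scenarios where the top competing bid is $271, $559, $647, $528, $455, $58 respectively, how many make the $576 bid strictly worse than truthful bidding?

4

The deviation hurts exactly when the highest competing bid lies strictly between $61 and $576 — overbidding then wins at a price above your value.
$271: inside the interval → strictly worse (loss $210).
$559: inside the interval → strictly worse (loss $498).
$647: above both → same outcome either way.
$528: inside the interval → strictly worse (loss $467).
$455: inside the interval → strictly worse (loss $394).
$58: below both → same outcome either way.
Count: 4.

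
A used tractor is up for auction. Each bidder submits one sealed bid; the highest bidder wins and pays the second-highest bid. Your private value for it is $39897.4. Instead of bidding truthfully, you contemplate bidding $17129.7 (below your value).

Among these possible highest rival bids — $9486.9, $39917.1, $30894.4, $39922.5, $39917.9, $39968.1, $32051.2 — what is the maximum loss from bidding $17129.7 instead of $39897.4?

$9486.9: same outcome either way → loss $0.
$39917.1: same outcome either way → loss $0.
$30894.4: truthful gives $9003, deviation gives $0 → loss $9003.
$39922.5: same outcome either way → loss $0.
$39917.9: same outcome either way → loss $0.
$39968.1: same outcome either way → loss $0.
$32051.2: truthful gives $7846.2, deviation gives $0 → loss $7846.2.
Maximum loss: $9003.

$9003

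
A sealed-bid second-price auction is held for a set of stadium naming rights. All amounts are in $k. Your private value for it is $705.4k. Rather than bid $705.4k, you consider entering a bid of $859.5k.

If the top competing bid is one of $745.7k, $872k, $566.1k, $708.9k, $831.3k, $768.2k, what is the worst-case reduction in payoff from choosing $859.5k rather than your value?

$745.7k: truthful gives $0k, deviation gives −$40.3k → loss $40.3k.
$872k: same outcome either way → loss $0k.
$566.1k: same outcome either way → loss $0k.
$708.9k: truthful gives $0k, deviation gives −$3.5k → loss $3.5k.
$831.3k: truthful gives $0k, deviation gives −$125.9k → loss $125.9k.
$768.2k: truthful gives $0k, deviation gives −$62.8k → loss $62.8k.
Maximum loss: $125.9k.

$125.9k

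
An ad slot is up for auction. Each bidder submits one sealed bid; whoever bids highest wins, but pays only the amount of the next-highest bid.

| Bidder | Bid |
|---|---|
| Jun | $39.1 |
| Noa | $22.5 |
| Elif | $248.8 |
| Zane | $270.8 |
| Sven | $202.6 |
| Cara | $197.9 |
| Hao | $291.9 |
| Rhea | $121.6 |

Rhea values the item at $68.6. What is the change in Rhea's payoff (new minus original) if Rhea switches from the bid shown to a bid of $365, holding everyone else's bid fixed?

The highest bid among the other bidders is $291.9; Rhea's bid doesn't change that.
Original bid $121.6: Rhea is not highest (top rival bid is $291.9); payoff $0.
Alternative bid $365: Rhea is highest, pays the top rival bid $291.9; payoff $68.6 − $291.9 = −$223.3.
Change in payoff = −$223.3 − ($0) = −$223.3.

−$223.3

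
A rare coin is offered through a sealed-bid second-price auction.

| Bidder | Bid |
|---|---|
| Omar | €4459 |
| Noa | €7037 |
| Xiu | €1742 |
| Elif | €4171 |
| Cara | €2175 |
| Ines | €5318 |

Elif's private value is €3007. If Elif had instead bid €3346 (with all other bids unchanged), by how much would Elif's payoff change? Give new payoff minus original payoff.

The highest bid among the other bidders is €7037; Elif's bid doesn't change that.
Original bid €4171: Elif is not highest (top rival bid is €7037); payoff €0.
Alternative bid €3346: Elif is not highest (top rival bid is €7037); payoff €0.
Change in payoff = €0 − (€0) = €0.

€0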